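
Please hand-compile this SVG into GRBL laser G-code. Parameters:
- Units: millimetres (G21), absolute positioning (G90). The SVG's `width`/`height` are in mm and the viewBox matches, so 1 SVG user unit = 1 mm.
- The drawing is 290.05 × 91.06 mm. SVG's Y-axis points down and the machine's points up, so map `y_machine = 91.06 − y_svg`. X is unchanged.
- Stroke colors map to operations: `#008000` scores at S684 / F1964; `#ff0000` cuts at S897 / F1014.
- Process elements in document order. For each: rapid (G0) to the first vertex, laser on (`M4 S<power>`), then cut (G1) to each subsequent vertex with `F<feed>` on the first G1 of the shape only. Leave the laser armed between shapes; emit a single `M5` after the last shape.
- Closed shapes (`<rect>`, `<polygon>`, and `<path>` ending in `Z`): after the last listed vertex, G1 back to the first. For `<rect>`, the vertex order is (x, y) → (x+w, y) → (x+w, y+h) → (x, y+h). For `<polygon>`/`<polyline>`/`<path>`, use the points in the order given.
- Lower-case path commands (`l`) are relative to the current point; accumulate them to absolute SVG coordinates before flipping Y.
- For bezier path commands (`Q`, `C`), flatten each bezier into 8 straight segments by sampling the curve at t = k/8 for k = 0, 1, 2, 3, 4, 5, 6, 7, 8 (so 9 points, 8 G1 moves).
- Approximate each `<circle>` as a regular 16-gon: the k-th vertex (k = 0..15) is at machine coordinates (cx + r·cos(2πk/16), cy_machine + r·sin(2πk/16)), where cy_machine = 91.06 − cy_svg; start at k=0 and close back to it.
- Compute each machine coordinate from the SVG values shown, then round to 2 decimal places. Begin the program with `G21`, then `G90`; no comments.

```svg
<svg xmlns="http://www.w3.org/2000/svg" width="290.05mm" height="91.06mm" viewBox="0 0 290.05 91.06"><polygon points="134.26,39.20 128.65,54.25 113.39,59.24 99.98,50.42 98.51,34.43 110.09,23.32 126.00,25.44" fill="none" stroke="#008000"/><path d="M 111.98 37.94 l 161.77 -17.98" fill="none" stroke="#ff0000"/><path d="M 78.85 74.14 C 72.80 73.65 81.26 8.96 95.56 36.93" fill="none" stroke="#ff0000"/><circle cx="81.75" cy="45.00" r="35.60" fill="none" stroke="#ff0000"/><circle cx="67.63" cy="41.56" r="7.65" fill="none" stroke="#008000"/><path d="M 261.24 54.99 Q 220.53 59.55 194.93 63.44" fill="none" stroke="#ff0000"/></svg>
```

Since the viewBox matches the mm dimensions, user units are millimetres directly. The only transform is the Y-flip y_m = 91.06 − y_svg.

Shape 1 is a regular polygon drawn with `<polygon>`. Its stroke #008000 means score at S684, F1964. After flipping Y the toolpath is (134.26,51.86) → (128.65,36.81) → (113.39,31.82) → (99.98,40.64) → (98.51,56.63) → (110.09,67.74) → (126.00,65.62) → (134.26,51.86), returning to the start.

Shape 2 is a line segment drawn with `<path>`. Its stroke #ff0000 means cut at S897, F1014. After flipping Y the toolpath is (111.98,53.12) → (273.75,71.10).

Shape 3 is a cubic bezier drawn with `<path>`. Its stroke #ff0000 means cut at S897, F1014. After flipping Y the toolpath is (78.85,16.92) → (77.24,19.81) → (76.90,26.87) → (77.71,36.28) → (79.57,46.20) → (82.39,54.78) → (86.07,60.18) → (90.49,60.58) → (95.56,54.13).

Shape 4 is a circle drawn with `<circle>`. Its stroke #ff0000 means cut at S897, F1014. After flipping Y the toolpath is (117.35,46.06) → (114.64,59.68) → (106.92,71.23) → (95.37,78.95) → (81.75,81.66) → (68.13,78.95) → (56.58,71.23) → (48.86,59.68) → (46.15,46.06) → (48.86,32.44) → (56.58,20.89) → (68.13,13.17) → (81.75,10.46) → (95.37,13.17) → (106.92,20.89) → (114.64,32.44) → (117.35,46.06), returning to the start.

Shape 5 is a circle drawn with `<circle>`. Its stroke #008000 means score at S684, F1964. After flipping Y the toolpath is (75.28,49.50) → (74.70,52.43) → (73.04,54.91) → (70.56,56.57) → (67.63,57.15) → (64.70,56.57) → (62.22,54.91) → (60.56,52.43) → (59.98,49.50) → (60.56,46.57) → (62.22,44.09) → (64.70,42.43) → (67.63,41.85) → (70.56,42.43) → (73.04,44.09) → (74.70,46.57) → (75.28,49.50), returning to the start.

Shape 6 is a quadratic bezier drawn with `<path>`. Its stroke #ff0000 means cut at S897, F1014. After flipping Y the toolpath is (261.24,36.07) → (251.30,34.94) → (241.83,33.83) → (232.83,32.74) → (224.31,31.68) → (216.25,30.63) → (208.67,29.61) → (201.57,28.60) → (194.93,27.62).

G21
G90
G0 X134.26 Y51.86
M4 S684
G1 X128.65 Y36.81 F1964
G1 X113.39 Y31.82
G1 X99.98 Y40.64
G1 X98.51 Y56.63
G1 X110.09 Y67.74
G1 X126.00 Y65.62
G1 X134.26 Y51.86
G0 X111.98 Y53.12
M4 S897
G1 X273.75 Y71.10 F1014
G0 X78.85 Y16.92
M4 S897
G1 X77.24 Y19.81 F1014
G1 X76.90 Y26.87
G1 X77.71 Y36.28
G1 X79.57 Y46.20
G1 X82.39 Y54.78
G1 X86.07 Y60.18
G1 X90.49 Y60.58
G1 X95.56 Y54.13
G0 X117.35 Y46.06
M4 S897
G1 X114.64 Y59.68 F1014
G1 X106.92 Y71.23
G1 X95.37 Y78.95
G1 X81.75 Y81.66
G1 X68.13 Y78.95
G1 X56.58 Y71.23
G1 X48.86 Y59.68
G1 X46.15 Y46.06
G1 X48.86 Y32.44
G1 X56.58 Y20.89
G1 X68.13 Y13.17
G1 X81.75 Y10.46
G1 X95.37 Y13.17
G1 X106.92 Y20.89
G1 X114.64 Y32.44
G1 X117.35 Y46.06
G0 X75.28 Y49.50
M4 S684
G1 X74.70 Y52.43 F1964
G1 X73.04 Y54.91
G1 X70.56 Y56.57
G1 X67.63 Y57.15
G1 X64.70 Y56.57
G1 X62.22 Y54.91
G1 X60.56 Y52.43
G1 X59.98 Y49.50
G1 X60.56 Y46.57
G1 X62.22 Y44.09
G1 X64.70 Y42.43
G1 X67.63 Y41.85
G1 X70.56 Y42.43
G1 X73.04 Y44.09
G1 X74.70 Y46.57
G1 X75.28 Y49.50
G0 X261.24 Y36.07
M4 S897
G1 X251.30 Y34.94 F1014
G1 X241.83 Y33.83
G1 X232.83 Y32.74
G1 X224.31 Y31.68
G1 X216.25 Y30.63
G1 X208.67 Y29.61
G1 X201.57 Y28.60
G1 X194.93 Y27.62
M5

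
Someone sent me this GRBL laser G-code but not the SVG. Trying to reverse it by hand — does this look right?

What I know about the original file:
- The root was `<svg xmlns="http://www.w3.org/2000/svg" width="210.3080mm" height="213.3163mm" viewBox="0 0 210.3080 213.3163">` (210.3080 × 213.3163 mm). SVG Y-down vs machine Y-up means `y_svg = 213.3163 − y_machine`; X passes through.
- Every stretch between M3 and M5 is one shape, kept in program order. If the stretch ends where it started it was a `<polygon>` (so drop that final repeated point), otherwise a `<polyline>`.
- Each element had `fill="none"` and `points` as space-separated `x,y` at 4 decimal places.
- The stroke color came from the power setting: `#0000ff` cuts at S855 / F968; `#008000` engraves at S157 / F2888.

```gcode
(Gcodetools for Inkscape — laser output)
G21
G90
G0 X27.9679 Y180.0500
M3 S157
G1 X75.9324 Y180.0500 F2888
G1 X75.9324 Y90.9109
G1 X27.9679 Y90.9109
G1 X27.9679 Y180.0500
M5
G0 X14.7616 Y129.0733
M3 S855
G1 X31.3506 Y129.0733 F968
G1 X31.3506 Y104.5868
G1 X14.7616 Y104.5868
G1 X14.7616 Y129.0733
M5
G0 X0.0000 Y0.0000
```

<svg xmlns="http://www.w3.org/2000/svg" width="210.3080mm" height="213.3163mm" viewBox="0 0 210.3080 213.3163">
  <polygon points="27.9679,33.2663 75.9324,33.2663 75.9324,122.4054 27.9679,122.4054" fill="none" stroke="#008000"/>
  <polygon points="14.7616,84.2430 31.3506,84.2430 31.3506,108.7295 14.7616,108.7295" fill="none" stroke="#0000ff"/>
</svg>

Machine Y-up, SVG Y-down with viewBox height 213.3163, so y_svg = 213.3163 − y_machine; X carries over.

Run 1: power S157 maps to stroke `#008000` (engrave). The run returns to its start, so emit a `<polygon>` with points (Y-flipped): 27.9679,33.2663 75.9324,33.2663 75.9324,122.4054 27.9679,122.4054.

Run 2: power S855 maps to stroke `#0000ff` (cut). The run returns to its start, so emit a `<polygon>` with points (Y-flipped): 14.7616,84.2430 31.3506,84.2430 31.3506,108.7295 14.7616,108.7295.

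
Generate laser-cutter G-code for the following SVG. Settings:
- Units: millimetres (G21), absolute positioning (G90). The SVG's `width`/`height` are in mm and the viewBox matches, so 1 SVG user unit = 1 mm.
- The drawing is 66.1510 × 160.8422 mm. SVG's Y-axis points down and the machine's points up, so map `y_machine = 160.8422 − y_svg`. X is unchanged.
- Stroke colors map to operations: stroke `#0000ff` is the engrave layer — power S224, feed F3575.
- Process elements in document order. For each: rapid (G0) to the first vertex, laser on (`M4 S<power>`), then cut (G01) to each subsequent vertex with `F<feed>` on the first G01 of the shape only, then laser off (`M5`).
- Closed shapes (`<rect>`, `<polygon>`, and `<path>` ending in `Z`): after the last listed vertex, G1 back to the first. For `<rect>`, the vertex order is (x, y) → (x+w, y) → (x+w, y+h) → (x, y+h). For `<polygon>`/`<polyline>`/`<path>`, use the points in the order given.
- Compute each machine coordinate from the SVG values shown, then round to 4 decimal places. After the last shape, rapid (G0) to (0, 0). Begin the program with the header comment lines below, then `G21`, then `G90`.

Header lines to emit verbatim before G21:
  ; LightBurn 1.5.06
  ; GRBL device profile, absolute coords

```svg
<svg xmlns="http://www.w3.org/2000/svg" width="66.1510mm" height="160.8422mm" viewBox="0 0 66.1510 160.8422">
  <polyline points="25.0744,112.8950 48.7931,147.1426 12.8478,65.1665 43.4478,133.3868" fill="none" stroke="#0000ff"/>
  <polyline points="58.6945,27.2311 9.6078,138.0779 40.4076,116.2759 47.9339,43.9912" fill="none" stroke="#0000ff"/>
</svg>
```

; LightBurn 1.5.06
; GRBL device profile, absolute coords
G21
G90
G0 X25.0744 Y47.9472
M4 S224
G01 X48.7931 Y13.6996 F3575
G01 X12.8478 Y95.6757
G01 X43.4478 Y27.4554
M5
G0 X58.6945 Y133.6111
M4 S224
G01 X9.6078 Y22.7643 F3575
G01 X40.4076 Y44.5663
G01 X47.9339 Y116.8510
M5
G0 X0.0000 Y0.0000

1 u = 1 mm; y_m = 160.8422 − y.

[1] `<polyline>` open polyline, #0000ff→engrave S224 F3575: (25.0744,47.9472) → (48.7931,13.6996) → (12.8478,95.6757) → (43.4478,27.4554)

[2] `<polyline>` open polyline, #0000ff→engrave S224 F3575: (58.6945,133.6111) → (9.6078,22.7643) → (40.4076,44.5663) → (47.9339,116.8510)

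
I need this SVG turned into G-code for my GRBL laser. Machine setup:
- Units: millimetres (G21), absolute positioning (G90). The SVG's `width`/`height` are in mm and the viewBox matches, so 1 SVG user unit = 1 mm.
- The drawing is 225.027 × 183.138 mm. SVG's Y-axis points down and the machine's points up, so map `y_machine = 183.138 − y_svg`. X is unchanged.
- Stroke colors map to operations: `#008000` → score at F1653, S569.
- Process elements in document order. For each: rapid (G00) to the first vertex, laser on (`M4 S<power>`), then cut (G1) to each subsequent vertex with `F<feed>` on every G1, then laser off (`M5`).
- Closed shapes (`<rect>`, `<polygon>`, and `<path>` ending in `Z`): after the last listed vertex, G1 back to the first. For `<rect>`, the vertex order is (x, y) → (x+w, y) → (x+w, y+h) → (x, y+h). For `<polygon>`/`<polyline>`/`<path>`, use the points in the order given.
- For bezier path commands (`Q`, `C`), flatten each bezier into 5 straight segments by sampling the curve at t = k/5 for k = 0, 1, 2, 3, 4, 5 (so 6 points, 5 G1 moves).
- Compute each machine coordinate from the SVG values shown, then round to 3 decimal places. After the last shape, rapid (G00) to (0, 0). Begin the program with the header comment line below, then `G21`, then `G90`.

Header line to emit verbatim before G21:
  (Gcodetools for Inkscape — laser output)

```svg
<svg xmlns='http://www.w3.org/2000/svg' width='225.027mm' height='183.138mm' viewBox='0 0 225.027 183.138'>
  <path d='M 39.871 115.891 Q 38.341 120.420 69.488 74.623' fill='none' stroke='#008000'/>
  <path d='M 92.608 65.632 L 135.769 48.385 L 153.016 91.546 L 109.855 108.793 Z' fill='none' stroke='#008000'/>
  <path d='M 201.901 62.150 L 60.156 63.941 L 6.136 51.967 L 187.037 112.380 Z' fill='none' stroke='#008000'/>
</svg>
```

Since the viewBox matches the mm dimensions, user units are millimetres directly. The only transform is the Y-flip y_m = 183.138 − y_svg.

Shape 1 is a quadratic bezier drawn with `<path>`. Its stroke #008000 means score at S569, F1653. After flipping Y the toolpath is (39.871,67.247) → (40.566,67.448) → (43.875,71.676) → (49.799,79.930) → (58.336,92.209) → (69.488,108.515).

Shape 2 is a regular polygon drawn with `<path>`. Its stroke #008000 means score at S569, F1653. After flipping Y the toolpath is (92.608,117.506) → (135.769,134.753) → (153.016,91.592) → (109.855,74.345) → (92.608,117.506), returning to the start.

Shape 3 is a closed polygon drawn with `<path>`. Its stroke #008000 means score at S569, F1653. After flipping Y the toolpath is (201.901,120.988) → (60.156,119.197) → (6.136,131.171) → (187.037,70.758) → (201.901,120.988), returning to the start.

(Gcodetools for Inkscape — laser output)
G21
G90
G00 X39.871 Y67.247
M4 S569
G1 X40.566 Y67.448 F1653
G1 X43.875 Y71.676 F1653
G1 X49.799 Y79.930 F1653
G1 X58.336 Y92.209 F1653
G1 X69.488 Y108.515 F1653
M5
G00 X92.608 Y117.506
M4 S569
G1 X135.769 Y134.753 F1653
G1 X153.016 Y91.592 F1653
G1 X109.855 Y74.345 F1653
G1 X92.608 Y117.506 F1653
M5
G00 X201.901 Y120.988
M4 S569
G1 X60.156 Y119.197 F1653
G1 X6.136 Y131.171 F1653
G1 X187.037 Y70.758 F1653
G1 X201.901 Y120.988 F1653
M5
G00 X0.000 Y0.000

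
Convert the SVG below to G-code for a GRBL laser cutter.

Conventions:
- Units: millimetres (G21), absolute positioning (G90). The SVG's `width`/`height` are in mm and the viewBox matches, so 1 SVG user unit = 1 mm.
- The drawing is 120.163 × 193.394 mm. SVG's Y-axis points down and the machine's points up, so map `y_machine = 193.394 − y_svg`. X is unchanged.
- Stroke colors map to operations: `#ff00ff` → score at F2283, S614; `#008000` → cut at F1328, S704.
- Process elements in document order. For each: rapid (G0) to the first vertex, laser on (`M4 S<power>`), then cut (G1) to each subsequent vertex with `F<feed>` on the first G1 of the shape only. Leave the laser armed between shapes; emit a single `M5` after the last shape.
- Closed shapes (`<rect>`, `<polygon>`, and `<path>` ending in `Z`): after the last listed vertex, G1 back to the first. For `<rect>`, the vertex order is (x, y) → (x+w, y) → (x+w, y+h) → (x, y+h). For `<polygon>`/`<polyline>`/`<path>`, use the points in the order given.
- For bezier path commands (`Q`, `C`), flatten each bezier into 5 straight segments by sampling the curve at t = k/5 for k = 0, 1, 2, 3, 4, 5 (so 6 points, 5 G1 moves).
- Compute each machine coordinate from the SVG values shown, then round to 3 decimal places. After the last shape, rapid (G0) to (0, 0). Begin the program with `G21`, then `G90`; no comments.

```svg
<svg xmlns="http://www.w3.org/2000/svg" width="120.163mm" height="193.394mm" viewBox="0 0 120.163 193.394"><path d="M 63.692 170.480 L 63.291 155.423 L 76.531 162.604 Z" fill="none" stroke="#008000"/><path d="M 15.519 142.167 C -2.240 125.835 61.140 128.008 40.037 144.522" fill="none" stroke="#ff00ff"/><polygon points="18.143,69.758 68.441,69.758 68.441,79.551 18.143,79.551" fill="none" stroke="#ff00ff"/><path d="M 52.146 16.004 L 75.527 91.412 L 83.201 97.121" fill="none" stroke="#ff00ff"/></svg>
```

1 u = 1 mm; y_m = 193.394 − y.

[1] `<path>` regular polygon, #008000→cut S704 F1328: (63.692,22.914) → (63.291,37.971) → (76.531,30.790) → (63.692,22.914) (closed)

[2] `<path>` cubic bezier, #ff00ff→score S614 F2283: (15.519,51.227) → (13.275,58.839) → (22.555,62.209) → (35.409,61.539) → (43.886,57.026) → (40.037,48.872)

[3] `<polygon>` rectangle, #ff00ff→score S614 F2283: (18.143,123.636) → (68.441,123.636) → (68.441,113.843) → (18.143,113.843) → (18.143,123.636) (closed)

[4] `<path>` open polyline, #ff00ff→score S614 F2283: (52.146,177.390) → (75.527,101.982) → (83.201,96.273)

G21
G90
G0 X63.692 Y22.914
M4 S704
G1 X63.291 Y37.971 F1328
G1 X76.531 Y30.790
G1 X63.692 Y22.914
G0 X15.519 Y51.227
M4 S614
G1 X13.275 Y58.839 F2283
G1 X22.555 Y62.209
G1 X35.409 Y61.539
G1 X43.886 Y57.026
G1 X40.037 Y48.872
G0 X18.143 Y123.636
M4 S614
G1 X68.441 Y123.636 F2283
G1 X68.441 Y113.843
G1 X18.143 Y113.843
G1 X18.143 Y123.636
G0 X52.146 Y177.390
M4 S614
G1 X75.527 Y101.982 F2283
G1 X83.201 Y96.273
M5
G0 X0.000 Y0.000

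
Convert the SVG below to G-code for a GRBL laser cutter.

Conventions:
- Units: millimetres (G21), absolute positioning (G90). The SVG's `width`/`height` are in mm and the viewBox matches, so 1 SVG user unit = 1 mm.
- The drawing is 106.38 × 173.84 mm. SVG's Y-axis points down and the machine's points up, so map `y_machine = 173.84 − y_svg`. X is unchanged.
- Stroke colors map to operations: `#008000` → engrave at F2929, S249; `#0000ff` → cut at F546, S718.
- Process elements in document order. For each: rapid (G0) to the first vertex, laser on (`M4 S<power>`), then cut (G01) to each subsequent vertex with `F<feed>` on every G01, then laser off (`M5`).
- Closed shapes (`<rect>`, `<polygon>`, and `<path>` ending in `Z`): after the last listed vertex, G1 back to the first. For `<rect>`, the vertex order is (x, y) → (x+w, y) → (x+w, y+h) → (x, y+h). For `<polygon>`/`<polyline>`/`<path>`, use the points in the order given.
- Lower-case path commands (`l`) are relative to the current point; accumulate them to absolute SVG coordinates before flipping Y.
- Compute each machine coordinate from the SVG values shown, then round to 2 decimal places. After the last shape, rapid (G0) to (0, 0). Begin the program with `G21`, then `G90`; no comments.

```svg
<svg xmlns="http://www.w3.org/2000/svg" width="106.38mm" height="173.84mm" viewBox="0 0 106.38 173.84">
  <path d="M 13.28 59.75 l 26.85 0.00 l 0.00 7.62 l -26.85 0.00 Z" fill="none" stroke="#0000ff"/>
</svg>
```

1 u = 1 mm; y_m = 173.84 − y.

[1] `<path>` rectangle, #0000ff→cut S718 F546: (13.28,114.09) → (40.13,114.09) → (40.13,106.47) → (13.28,106.47) → (13.28,114.09) (closed)

G21
G90
G0 X13.28 Y114.09
M4 S718
G01 X40.13 Y114.09 F546
G01 X40.13 Y106.47 F546
G01 X13.28 Y106.47 F546
G01 X13.28 Y114.09 F546
M5
G0 X0.00 Y0.00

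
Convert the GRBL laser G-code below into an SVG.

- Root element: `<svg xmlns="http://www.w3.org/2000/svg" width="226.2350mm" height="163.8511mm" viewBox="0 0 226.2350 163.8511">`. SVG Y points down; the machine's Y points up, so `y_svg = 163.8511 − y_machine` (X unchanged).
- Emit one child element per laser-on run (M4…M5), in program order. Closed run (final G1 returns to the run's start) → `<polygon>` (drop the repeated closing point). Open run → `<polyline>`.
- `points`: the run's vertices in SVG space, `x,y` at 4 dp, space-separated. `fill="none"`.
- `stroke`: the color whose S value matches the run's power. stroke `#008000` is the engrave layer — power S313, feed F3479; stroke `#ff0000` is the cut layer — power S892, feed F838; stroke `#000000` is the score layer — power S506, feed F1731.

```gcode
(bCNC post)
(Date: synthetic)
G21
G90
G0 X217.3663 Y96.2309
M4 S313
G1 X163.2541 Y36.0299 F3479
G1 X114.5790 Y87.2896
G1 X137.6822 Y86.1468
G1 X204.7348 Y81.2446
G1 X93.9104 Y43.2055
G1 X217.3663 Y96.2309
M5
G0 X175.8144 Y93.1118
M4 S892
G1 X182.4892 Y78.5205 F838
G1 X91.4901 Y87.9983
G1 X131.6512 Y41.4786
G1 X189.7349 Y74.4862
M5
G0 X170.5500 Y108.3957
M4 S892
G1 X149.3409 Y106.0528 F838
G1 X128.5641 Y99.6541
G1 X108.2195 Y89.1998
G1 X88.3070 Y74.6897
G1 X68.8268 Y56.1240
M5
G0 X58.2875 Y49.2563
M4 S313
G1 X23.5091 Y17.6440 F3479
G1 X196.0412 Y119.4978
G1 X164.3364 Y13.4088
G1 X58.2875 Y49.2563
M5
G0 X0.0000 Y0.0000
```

<svg xmlns="http://www.w3.org/2000/svg" width="226.2350mm" height="163.8511mm" viewBox="0 0 226.2350 163.8511">
  <polygon points="217.3663,67.6202 163.2541,127.8212 114.5790,76.5615 137.6822,77.7043 204.7348,82.6065 93.9104,120.6456" fill="none" stroke="#008000"/>
  <polyline points="175.8144,70.7393 182.4892,85.3306 91.4901,75.8528 131.6512,122.3725 189.7349,89.3649" fill="none" stroke="#ff0000"/>
  <polyline points="170.5500,55.4554 149.3409,57.7983 128.5641,64.1970 108.2195,74.6513 88.3070,89.1614 68.8268,107.7271" fill="none" stroke="#ff0000"/>
  <polygon points="58.2875,114.5948 23.5091,146.2071 196.0412,44.3533 164.3364,150.4423" fill="none" stroke="#008000"/>
</svg>

y_svg = 163.8511 − y_m.

[1] S313→`#008000` (engrave); closed run; points: 217.3663,67.6202 163.2541,127.8212 114.5790,76.5615 137.6822,77.7043 204.7348,82.6065 93.9104,120.6456

[2] S892→`#ff0000` (cut); open run; points: 175.8144,70.7393 182.4892,85.3306 91.4901,75.8528 131.6512,122.3725 189.7349,89.3649

[3] S892→`#ff0000` (cut); open run; points: 170.5500,55.4554 149.3409,57.7983 128.5641,64.1970 108.2195,74.6513 88.3070,89.1614 68.8268,107.7271

[4] S313→`#008000` (engrave); closed run; points: 58.2875,114.5948 23.5091,146.2071 196.0412,44.3533 164.3364,150.4423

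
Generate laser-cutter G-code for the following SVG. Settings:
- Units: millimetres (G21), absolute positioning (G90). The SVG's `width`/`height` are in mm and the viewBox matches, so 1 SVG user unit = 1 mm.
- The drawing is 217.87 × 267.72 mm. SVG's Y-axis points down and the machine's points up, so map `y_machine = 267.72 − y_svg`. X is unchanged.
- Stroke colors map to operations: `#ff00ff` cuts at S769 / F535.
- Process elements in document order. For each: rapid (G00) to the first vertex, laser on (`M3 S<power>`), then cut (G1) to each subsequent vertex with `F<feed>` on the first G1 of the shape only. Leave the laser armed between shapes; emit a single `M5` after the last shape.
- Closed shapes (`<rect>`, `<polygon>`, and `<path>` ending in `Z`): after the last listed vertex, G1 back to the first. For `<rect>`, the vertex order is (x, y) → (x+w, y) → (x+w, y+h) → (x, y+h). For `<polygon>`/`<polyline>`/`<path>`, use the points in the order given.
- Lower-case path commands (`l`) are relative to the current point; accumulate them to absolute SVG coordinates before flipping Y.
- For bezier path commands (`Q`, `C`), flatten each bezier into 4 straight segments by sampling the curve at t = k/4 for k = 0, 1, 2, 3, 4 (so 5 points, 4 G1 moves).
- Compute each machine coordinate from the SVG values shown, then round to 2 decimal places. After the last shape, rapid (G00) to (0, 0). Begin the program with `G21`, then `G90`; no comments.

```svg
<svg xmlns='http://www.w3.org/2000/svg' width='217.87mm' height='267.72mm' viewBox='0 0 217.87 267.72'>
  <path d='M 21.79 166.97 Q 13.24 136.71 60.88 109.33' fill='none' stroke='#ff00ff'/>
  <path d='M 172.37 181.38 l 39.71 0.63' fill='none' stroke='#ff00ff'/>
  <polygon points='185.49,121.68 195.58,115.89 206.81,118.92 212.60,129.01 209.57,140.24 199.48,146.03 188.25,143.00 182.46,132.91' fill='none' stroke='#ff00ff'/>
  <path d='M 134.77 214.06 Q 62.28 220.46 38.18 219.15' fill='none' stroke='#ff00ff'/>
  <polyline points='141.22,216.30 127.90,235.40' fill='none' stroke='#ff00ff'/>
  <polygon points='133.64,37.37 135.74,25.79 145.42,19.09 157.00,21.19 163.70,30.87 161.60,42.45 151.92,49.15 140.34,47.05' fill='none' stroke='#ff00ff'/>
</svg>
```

Since the viewBox matches the mm dimensions, user units are millimetres directly. The only transform is the Y-flip y_m = 267.72 − y_svg.

Shape 1 is a quadratic bezier drawn with `<path>`. Its stroke #ff00ff means cut at S769, F535. After flipping Y the toolpath is (21.79,100.75) → (21.03,115.70) → (27.29,130.29) → (40.57,144.52) → (60.88,158.39).

Shape 2 is a line segment drawn with `<path>`. Its stroke #ff00ff means cut at S769, F535. After flipping Y the toolpath is (172.37,86.34) → (212.08,85.71).

Shape 3 is a regular polygon drawn with `<polygon>`. Its stroke #ff00ff means cut at S769, F535. After flipping Y the toolpath is (185.49,146.04) → (195.58,151.83) → (206.81,148.80) → (212.60,138.71) → (209.57,127.48) → (199.48,121.69) → (188.25,124.72) → (182.46,134.81) → (185.49,146.04), returning to the start.

Shape 4 is a quadratic bezier drawn with `<path>`. Its stroke #ff00ff means cut at S769, F535. After flipping Y the toolpath is (134.77,53.66) → (101.55,50.94) → (74.38,49.19) → (53.25,48.40) → (38.18,48.57).

Shape 5 is a line segment drawn with `<polyline>`. Its stroke #ff00ff means cut at S769, F535. After flipping Y the toolpath is (141.22,51.42) → (127.90,32.32).

Shape 6 is a regular polygon drawn with `<polygon>`. Its stroke #ff00ff means cut at S769, F535. After flipping Y the toolpath is (133.64,230.35) → (135.74,241.93) → (145.42,248.63) → (157.00,246.53) → (163.70,236.85) → (161.60,225.27) → (151.92,218.57) → (140.34,220.67) → (133.64,230.35), returning to the start.

G21
G90
G00 X21.79 Y100.75
M3 S769
G1 X21.03 Y115.70 F535
G1 X27.29 Y130.29
G1 X40.57 Y144.52
G1 X60.88 Y158.39
G00 X172.37 Y86.34
M3 S769
G1 X212.08 Y85.71 F535
G00 X185.49 Y146.04
M3 S769
G1 X195.58 Y151.83 F535
G1 X206.81 Y148.80
G1 X212.60 Y138.71
G1 X209.57 Y127.48
G1 X199.48 Y121.69
G1 X188.25 Y124.72
G1 X182.46 Y134.81
G1 X185.49 Y146.04
G00 X134.77 Y53.66
M3 S769
G1 X101.55 Y50.94 F535
G1 X74.38 Y49.19
G1 X53.25 Y48.40
G1 X38.18 Y48.57
G00 X141.22 Y51.42
M3 S769
G1 X127.90 Y32.32 F535
G00 X133.64 Y230.35
M3 S769
G1 X135.74 Y241.93 F535
G1 X145.42 Y248.63
G1 X157.00 Y246.53
G1 X163.70 Y236.85
G1 X161.60 Y225.27
G1 X151.92 Y218.57
G1 X140.34 Y220.67
G1 X133.64 Y230.35
M5
G00 X0.00 Y0.00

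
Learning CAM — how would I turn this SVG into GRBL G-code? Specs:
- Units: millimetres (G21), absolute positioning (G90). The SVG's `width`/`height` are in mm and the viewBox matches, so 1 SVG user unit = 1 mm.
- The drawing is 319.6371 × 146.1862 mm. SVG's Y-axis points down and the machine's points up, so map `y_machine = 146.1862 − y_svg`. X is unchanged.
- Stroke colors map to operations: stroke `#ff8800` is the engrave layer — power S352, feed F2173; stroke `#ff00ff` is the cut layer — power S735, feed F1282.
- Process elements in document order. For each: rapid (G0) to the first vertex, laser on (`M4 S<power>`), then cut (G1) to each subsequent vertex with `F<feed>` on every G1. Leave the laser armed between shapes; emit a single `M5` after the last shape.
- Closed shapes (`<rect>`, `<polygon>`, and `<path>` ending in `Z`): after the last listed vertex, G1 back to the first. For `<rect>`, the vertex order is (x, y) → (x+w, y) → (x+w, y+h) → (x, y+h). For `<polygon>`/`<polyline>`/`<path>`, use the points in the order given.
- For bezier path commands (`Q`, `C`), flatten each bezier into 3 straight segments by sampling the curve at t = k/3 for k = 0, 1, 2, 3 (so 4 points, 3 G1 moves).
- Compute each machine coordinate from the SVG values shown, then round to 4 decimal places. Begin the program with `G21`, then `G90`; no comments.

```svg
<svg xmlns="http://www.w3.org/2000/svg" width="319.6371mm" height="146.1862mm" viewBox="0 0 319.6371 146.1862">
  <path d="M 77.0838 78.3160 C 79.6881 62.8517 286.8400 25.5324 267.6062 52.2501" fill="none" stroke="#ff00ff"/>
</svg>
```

1 u = 1 mm; y_m = 146.1862 − y.

[1] `<path>` cubic bezier, #ff00ff→cut S735 F1282: (77.0838,67.8702) → (131.9101,87.4383) → (227.3386,102.4893) → (267.6062,93.9361)

G21
G90
G0 X77.0838 Y67.8702
M4 S735
G1 X131.9101 Y87.4383 F1282
G1 X227.3386 Y102.4893 F1282
G1 X267.6062 Y93.9361 F1282
M5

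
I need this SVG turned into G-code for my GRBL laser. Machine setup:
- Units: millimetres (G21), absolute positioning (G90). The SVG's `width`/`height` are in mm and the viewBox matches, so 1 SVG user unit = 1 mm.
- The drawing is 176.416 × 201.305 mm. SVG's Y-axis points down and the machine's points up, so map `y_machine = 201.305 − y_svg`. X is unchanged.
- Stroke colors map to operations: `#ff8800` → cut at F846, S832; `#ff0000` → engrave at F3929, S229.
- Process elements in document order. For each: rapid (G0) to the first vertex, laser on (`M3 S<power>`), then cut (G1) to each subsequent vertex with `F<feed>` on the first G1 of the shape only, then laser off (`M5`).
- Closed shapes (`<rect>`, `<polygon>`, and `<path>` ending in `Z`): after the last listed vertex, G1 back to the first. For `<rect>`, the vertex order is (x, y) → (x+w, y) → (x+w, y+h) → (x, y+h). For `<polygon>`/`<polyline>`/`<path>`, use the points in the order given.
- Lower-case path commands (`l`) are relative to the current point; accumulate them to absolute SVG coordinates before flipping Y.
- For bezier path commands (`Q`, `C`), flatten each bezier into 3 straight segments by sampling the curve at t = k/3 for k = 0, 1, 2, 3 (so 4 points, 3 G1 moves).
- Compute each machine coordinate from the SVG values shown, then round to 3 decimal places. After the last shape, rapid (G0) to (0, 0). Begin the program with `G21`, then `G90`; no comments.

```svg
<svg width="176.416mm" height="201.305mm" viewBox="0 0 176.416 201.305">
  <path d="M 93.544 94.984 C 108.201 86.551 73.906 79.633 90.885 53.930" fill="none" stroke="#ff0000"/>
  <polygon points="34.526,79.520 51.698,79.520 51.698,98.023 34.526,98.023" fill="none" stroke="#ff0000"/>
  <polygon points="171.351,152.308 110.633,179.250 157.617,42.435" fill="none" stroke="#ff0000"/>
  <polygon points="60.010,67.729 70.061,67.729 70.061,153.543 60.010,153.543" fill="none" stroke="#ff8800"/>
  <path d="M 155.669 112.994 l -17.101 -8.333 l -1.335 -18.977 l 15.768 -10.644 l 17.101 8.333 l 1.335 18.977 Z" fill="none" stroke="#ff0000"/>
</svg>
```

G21
G90
G0 X93.544 Y106.321
M3 S229
G1 X95.596 Y115.001 F3929
G1 X87.285 Y127.182
G1 X90.885 Y147.375
M5
G0 X34.526 Y121.785
M3 S229
G1 X51.698 Y121.785 F3929
G1 X51.698 Y103.282
G1 X34.526 Y103.282
G1 X34.526 Y121.785
M5
G0 X171.351 Y48.997
M3 S229
G1 X110.633 Y22.055 F3929
G1 X157.617 Y158.870
G1 X171.351 Y48.997
M5
G0 X60.010 Y133.576
M3 S832
G1 X70.061 Y133.576 F846
G1 X70.061 Y47.762
G1 X60.010 Y47.762
G1 X60.010 Y133.576
M5
G0 X155.669 Y88.311
M3 S229
G1 X138.568 Y96.644 F3929
G1 X137.233 Y115.621
G1 X153.001 Y126.265
G1 X170.102 Y117.932
G1 X171.437 Y98.955
G1 X155.669 Y88.311
M5
G0 X0.000 Y0.000

Since the viewBox matches the mm dimensions, user units are millimetres directly. The only transform is the Y-flip y_m = 201.305 − y_svg.

Shape 1 is a cubic bezier drawn with `<path>`. Its stroke #ff0000 means engrave at S229, F3929. After flipping Y the toolpath is (93.544,106.321) → (95.596,115.001) → (87.285,127.182) → (90.885,147.375).

Shape 2 is a rectangle drawn with `<polygon>`. Its stroke #ff0000 means engrave at S229, F3929. After flipping Y the toolpath is (34.526,121.785) → (51.698,121.785) → (51.698,103.282) → (34.526,103.282) → (34.526,121.785), returning to the start.

Shape 3 is a closed polygon drawn with `<polygon>`. Its stroke #ff0000 means engrave at S229, F3929. After flipping Y the toolpath is (171.351,48.997) → (110.633,22.055) → (157.617,158.870) → (171.351,48.997), returning to the start.

Shape 4 is a rectangle drawn with `<polygon>`. Its stroke #ff8800 means cut at S832, F846. After flipping Y the toolpath is (60.010,133.576) → (70.061,133.576) → (70.061,47.762) → (60.010,47.762) → (60.010,133.576), returning to the start.

Shape 5 is a regular polygon drawn with `<path>`. Its stroke #ff0000 means engrave at S229, F3929. After flipping Y the toolpath is (155.669,88.311) → (138.568,96.644) → (137.233,115.621) → (153.001,126.265) → (170.102,117.932) → (171.437,98.955) → (155.669,88.311), returning to the start.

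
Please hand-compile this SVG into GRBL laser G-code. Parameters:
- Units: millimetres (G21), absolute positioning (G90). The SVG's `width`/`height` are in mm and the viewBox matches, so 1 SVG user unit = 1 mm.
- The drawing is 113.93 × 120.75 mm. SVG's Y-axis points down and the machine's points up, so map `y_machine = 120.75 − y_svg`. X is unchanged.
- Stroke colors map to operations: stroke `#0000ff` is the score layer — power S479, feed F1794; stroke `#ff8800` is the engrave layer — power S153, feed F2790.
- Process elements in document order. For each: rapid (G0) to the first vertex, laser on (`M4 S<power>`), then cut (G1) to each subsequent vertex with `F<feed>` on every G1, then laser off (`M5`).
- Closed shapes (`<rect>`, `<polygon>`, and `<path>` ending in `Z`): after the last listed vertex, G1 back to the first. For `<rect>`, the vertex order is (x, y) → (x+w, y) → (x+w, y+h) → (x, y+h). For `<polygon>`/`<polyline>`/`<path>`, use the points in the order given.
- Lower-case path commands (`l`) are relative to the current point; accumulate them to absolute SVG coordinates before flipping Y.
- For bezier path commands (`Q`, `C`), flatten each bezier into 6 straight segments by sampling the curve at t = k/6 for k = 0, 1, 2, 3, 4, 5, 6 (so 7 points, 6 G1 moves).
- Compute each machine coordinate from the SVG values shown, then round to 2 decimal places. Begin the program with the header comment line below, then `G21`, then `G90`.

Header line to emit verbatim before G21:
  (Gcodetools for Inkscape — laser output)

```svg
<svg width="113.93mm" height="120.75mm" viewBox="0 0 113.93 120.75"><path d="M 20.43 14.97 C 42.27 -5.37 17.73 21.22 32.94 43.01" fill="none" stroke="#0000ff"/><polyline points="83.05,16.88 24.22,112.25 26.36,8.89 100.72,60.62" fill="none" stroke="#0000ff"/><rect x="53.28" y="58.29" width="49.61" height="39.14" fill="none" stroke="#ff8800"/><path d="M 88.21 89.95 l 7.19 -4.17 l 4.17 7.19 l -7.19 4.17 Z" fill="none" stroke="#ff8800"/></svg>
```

(Gcodetools for Inkscape — laser output)
G21
G90
G0 X20.43 Y105.78
M4 S479
G1 X27.88 Y112.28 F1794
G1 X30.00 Y112.39 F1794
G1 X29.17 Y107.56 F1794
G1 X27.79 Y99.21 F1794
G1 X28.25 Y88.80 F1794
G1 X32.94 Y77.74 F1794
M5
G0 X83.05 Y103.87
M4 S479
G1 X24.22 Y8.50 F1794
G1 X26.36 Y111.86 F1794
G1 X100.72 Y60.13 F1794
M5
G0 X53.28 Y62.46
M4 S153
G1 X102.89 Y62.46 F2790
G1 X102.89 Y23.32 F2790
G1 X53.28 Y23.32 F2790
G1 X53.28 Y62.46 F2790
M5
G0 X88.21 Y30.80
M4 S153
G1 X95.40 Y34.97 F2790
G1 X99.57 Y27.78 F2790
G1 X92.38 Y23.61 F2790
G1 X88.21 Y30.80 F2790
M5

Since the viewBox matches the mm dimensions, user units are millimetres directly. The only transform is the Y-flip y_m = 120.75 − y_svg.

Shape 1 is a cubic bezier drawn with `<path>`. Its stroke #0000ff means score at S479, F1794. After flipping Y the toolpath is (20.43,105.78) → (27.88,112.28) → (30.00,112.39) → (29.17,107.56) → (27.79,99.21) → (28.25,88.80) → (32.94,77.74).

Shape 2 is a open polyline drawn with `<polyline>`. Its stroke #0000ff means score at S479, F1794. After flipping Y the toolpath is (83.05,103.87) → (24.22,8.50) → (26.36,111.86) → (100.72,60.13).

Shape 3 is a rectangle drawn with `<rect>`. Its stroke #ff8800 means engrave at S153, F2790. After flipping Y the toolpath is (53.28,62.46) → (102.89,62.46) → (102.89,23.32) → (53.28,23.32) → (53.28,62.46), returning to the start.

Shape 4 is a regular polygon drawn with `<path>`. Its stroke #ff8800 means engrave at S153, F2790. After flipping Y the toolpath is (88.21,30.80) → (95.40,34.97) → (99.57,27.78) → (92.38,23.61) → (88.21,30.80), returning to the start.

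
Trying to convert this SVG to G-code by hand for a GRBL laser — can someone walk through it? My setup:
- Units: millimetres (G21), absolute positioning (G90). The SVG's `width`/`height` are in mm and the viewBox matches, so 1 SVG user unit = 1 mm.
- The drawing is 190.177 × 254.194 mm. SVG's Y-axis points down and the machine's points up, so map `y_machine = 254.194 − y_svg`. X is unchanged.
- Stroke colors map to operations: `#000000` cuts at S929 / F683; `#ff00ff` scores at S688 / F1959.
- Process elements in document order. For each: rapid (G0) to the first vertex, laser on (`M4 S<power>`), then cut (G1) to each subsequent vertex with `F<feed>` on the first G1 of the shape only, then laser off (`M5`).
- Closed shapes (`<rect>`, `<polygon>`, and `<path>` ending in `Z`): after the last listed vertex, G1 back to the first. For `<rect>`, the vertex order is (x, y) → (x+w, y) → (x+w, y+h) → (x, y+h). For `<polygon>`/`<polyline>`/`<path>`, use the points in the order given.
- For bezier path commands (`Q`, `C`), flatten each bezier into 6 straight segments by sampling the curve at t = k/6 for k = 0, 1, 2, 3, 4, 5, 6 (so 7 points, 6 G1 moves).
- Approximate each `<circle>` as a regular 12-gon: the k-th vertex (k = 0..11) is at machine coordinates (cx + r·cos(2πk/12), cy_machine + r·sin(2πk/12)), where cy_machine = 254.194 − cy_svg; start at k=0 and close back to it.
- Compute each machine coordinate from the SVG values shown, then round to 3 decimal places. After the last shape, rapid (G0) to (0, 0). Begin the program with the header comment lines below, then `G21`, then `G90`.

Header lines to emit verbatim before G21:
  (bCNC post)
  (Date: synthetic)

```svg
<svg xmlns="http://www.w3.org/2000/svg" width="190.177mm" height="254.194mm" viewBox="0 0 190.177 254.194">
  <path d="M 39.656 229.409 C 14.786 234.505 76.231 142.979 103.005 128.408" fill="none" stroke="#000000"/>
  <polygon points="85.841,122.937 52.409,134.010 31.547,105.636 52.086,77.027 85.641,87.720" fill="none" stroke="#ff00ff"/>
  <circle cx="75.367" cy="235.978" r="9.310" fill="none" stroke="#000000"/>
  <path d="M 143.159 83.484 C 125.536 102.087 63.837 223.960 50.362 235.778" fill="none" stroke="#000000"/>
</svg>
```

1 u = 1 mm; y_m = 254.194 − y.

[1] `<path>` cubic bezier, #000000→cut S929 F683: (39.656,24.785) → (33.854,29.485) → (39.077,45.468) → (51.964,67.910) → (69.155,91.992) → (87.289,112.891) → (103.005,125.786)

[2] `<polygon>` regular polygon, #ff00ff→score S688 F1959: (85.841,131.257) → (52.409,120.184) → (31.547,148.558) → (52.086,177.167) → (85.641,166.474) → (85.841,131.257) (closed)

[3] `<circle>` circle, #000000→cut S929 F683: (84.677,18.216) → (83.430,22.871) → (80.022,26.279) → (75.367,27.526) → (70.712,26.279) → (67.304,22.871) → (66.057,18.216) → (67.304,13.561) → (70.712,10.153) → (75.367,8.906) → (80.022,10.153) → (83.430,13.561) → (84.677,18.216) (closed)

[4] `<path>` cubic bezier, #000000→cut S929 F683: (143.159,170.710) → (131.102,153.790) → (114.263,125.585) → (95.205,92.019) → (76.493,59.018) → (60.691,32.509) → (50.362,18.416)

(bCNC post)
(Date: synthetic)
G21
G90
G0 X39.656 Y24.785
M4 S929
G1 X33.854 Y29.485 F683
G1 X39.077 Y45.468
G1 X51.964 Y67.910
G1 X69.155 Y91.992
G1 X87.289 Y112.891
G1 X103.005 Y125.786
M5
G0 X85.841 Y131.257
M4 S688
G1 X52.409 Y120.184 F1959
G1 X31.547 Y148.558
G1 X52.086 Y177.167
G1 X85.641 Y166.474
G1 X85.841 Y131.257
M5
G0 X84.677 Y18.216
M4 S929
G1 X83.430 Y22.871 F683
G1 X80.022 Y26.279
G1 X75.367 Y27.526
G1 X70.712 Y26.279
G1 X67.304 Y22.871
G1 X66.057 Y18.216
G1 X67.304 Y13.561
G1 X70.712 Y10.153
G1 X75.367 Y8.906
G1 X80.022 Y10.153
G1 X83.430 Y13.561
G1 X84.677 Y18.216
M5
G0 X143.159 Y170.710
M4 S929
G1 X131.102 Y153.790 F683
G1 X114.263 Y125.585
G1 X95.205 Y92.019
G1 X76.493 Y59.018
G1 X60.691 Y32.509
G1 X50.362 Y18.416
M5
G0 X0.000 Y0.000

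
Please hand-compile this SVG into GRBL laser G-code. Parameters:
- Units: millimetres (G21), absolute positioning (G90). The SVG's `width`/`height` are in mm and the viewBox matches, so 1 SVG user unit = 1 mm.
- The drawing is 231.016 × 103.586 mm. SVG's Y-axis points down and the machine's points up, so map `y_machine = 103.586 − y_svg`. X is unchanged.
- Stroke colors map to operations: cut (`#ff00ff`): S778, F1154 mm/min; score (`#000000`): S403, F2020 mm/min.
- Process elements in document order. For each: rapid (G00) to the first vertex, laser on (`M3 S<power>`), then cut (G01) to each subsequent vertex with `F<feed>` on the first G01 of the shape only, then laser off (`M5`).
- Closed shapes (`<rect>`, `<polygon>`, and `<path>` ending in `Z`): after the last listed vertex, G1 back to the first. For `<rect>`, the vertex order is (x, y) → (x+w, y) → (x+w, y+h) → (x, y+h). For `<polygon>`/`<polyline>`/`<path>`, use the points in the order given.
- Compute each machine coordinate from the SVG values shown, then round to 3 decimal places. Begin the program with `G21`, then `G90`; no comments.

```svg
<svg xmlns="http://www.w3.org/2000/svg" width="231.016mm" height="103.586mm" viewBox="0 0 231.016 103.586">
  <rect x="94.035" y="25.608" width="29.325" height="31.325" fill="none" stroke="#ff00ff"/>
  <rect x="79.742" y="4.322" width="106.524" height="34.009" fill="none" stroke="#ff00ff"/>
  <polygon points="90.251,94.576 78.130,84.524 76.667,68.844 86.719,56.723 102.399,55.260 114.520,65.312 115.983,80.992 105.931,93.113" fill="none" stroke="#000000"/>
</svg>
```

G21
G90
G00 X94.035 Y77.978
M3 S778
G01 X123.360 Y77.978 F1154
G01 X123.360 Y46.653
G01 X94.035 Y46.653
G01 X94.035 Y77.978
M5
G00 X79.742 Y99.264
M3 S778
G01 X186.266 Y99.264 F1154
G01 X186.266 Y65.255
G01 X79.742 Y65.255
G01 X79.742 Y99.264
M5
G00 X90.251 Y9.010
M3 S403
G01 X78.130 Y19.062 F2020
G01 X76.667 Y34.742
G01 X86.719 Y46.863
G01 X102.399 Y48.326
G01 X114.520 Y38.274
G01 X115.983 Y22.594
G01 X105.931 Y10.473
G01 X90.251 Y9.010
M5

Since the viewBox matches the mm dimensions, user units are millimetres directly. The only transform is the Y-flip y_m = 103.586 − y_svg.

Shape 1 is a rectangle drawn with `<rect>`. Its stroke #ff00ff means cut at S778, F1154. After flipping Y the toolpath is (94.035,77.978) → (123.360,77.978) → (123.360,46.653) → (94.035,46.653) → (94.035,77.978), returning to the start.

Shape 2 is a rectangle drawn with `<rect>`. Its stroke #ff00ff means cut at S778, F1154. After flipping Y the toolpath is (79.742,99.264) → (186.266,99.264) → (186.266,65.255) → (79.742,65.255) → (79.742,99.264), returning to the start.

Shape 3 is a regular polygon drawn with `<polygon>`. Its stroke #000000 means score at S403, F2020. After flipping Y the toolpath is (90.251,9.010) → (78.130,19.062) → (76.667,34.742) → (86.719,46.863) → (102.399,48.326) → (114.520,38.274) → (115.983,22.594) → (105.931,10.473) → (90.251,9.010), returning to the start.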